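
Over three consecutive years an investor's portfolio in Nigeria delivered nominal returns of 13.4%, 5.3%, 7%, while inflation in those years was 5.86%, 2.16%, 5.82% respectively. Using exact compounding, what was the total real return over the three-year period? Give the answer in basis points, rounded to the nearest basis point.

1165 basis points

Nominal growth factor = 1.1340 × 1.0530 × 1.0700 = 1.277689
Price-level growth factor = 1.0586 × 1.0216 × 1.0582 = 1.144407
Real growth factor = 1.277689 / 1.144407 = 1.116464
Total real return = 1.116464 − 1 → 1165 basis points.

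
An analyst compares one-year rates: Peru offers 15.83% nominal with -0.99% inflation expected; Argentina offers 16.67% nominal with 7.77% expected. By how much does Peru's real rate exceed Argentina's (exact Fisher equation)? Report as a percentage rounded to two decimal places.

8.73%

Peru: (1 + 0.1583)/(1 − 0.0099) − 1 = 16.9882%
Argentina: (1 + 0.1667)/(1 + 0.0777) − 1 = 8.2583%
Differential = 16.9882% − 8.2583% = 8.7299% → 8.73%.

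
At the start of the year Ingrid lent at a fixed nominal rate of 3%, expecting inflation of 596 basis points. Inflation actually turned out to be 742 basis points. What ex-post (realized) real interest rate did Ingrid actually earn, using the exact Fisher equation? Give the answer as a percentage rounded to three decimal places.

-4.115%

Ex-post: (1 + 0.0300)/(1 + 0.0742) − 1 = -4.1147%
So the realized real rate is -4.115%.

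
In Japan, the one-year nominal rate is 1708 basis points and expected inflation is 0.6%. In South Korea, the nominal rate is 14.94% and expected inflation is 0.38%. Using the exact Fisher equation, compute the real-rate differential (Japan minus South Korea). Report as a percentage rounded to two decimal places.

1.88%

Japan: (1 + 0.1708)/(1 + 0.0060) − 1 = 16.3817%
South Korea: (1 + 0.1494)/(1 + 0.0038) − 1 = 14.5049%
Differential = 16.3817% − 14.5049% = 1.8768% → 1.88%.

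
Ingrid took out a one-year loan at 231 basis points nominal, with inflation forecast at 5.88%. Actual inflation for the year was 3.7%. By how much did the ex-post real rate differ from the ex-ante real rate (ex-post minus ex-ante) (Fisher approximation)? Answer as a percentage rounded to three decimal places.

2.180%

Ex-ante: 2.31% − 5.88% = -3.570%
Ex-post: 2.31% − 3.7% = -1.390%
Difference (ex-post − ex-ante) = 2.1800% → 2.180%.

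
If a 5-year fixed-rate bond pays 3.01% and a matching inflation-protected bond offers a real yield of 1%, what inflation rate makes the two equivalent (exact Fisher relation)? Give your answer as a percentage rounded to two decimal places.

1.99%

(1 + π) = (1 + i)/(1 + r) = 1.03010 / 1.01000 = 1.019901
Break-even inflation = 1.019901 − 1 → 1.99%.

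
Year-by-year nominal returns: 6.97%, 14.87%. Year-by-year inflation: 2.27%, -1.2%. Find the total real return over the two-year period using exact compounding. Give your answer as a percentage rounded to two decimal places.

Nominal growth factor = 1.0697 × 1.1487 = 1.228764
Price-level growth factor = 1.0227 × 0.9880 = 1.010428
Real growth factor = 1.228764 / 1.010428 = 1.216084
Total real return = 1.216084 − 1 → 21.61%.

21.61%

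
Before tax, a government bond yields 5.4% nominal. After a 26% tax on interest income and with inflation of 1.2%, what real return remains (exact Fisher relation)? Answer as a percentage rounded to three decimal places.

2.763%

After-tax nominal return = 5.4% × (1 − 0.26) = 3.9960%.
1 + r = 1.03996 / 1.01200 = 1.027628
After-tax real rate = 1.027628 − 1 → 2.763%.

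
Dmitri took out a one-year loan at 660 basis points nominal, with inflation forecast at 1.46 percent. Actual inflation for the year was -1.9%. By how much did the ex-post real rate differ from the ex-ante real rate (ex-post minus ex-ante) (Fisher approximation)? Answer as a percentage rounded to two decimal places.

Ex-ante: 6.6% − 1.46% = 5.140%
Ex-post: 6.6% − (-1.9%) = 8.500%
Difference (ex-post − ex-ante) = 3.3600% → 3.36%.

3.36%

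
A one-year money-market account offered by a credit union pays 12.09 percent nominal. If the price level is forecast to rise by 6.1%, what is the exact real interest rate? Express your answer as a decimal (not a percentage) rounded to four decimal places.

0.0565

1 + r = 1.12090 / 1.06100 = 1.056456
r = 1.056456 − 1 = 5.6456%, i.e. 0.0565.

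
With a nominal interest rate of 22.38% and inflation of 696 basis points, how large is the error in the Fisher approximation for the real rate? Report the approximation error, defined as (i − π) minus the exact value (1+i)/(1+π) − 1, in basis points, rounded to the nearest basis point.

100 basis points

Approximate: r ≈ 22.380% − 6.960% = 15.4200%
Exact: (1 + 0.2238)/(1 + 0.0696) − 1 = 14.4166%
Error = 15.4200% − 14.4166% = 1.0034% → 100 basis points.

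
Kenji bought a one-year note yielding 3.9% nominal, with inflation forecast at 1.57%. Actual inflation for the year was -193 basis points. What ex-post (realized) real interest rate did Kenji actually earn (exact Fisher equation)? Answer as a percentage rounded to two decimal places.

5.94%

Ex-post: (1 + 0.0390)/(1 − 0.0193) − 1 = 5.9447%
So the realized real rate is 5.94%.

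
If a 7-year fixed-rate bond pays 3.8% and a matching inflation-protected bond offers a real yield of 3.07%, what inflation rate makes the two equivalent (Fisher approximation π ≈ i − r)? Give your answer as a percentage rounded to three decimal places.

π ≈ i − r = 3.8% − 3.07% → 0.730%.

0.730%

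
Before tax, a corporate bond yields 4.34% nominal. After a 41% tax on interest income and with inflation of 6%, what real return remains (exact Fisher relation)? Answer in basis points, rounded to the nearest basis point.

-324 basis points

After-tax nominal return = 4.34% × (1 − 0.41) = 2.5606%.
1 + r = 1.025606 / 1.06000 = 0.967553
After-tax real rate = 0.967553 − 1 → -324 basis points.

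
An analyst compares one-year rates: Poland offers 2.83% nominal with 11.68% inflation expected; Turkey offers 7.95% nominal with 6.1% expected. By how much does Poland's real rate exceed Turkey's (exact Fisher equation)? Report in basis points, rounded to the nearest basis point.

Poland: (1 + 0.0283)/(1 + 0.1168) − 1 = -7.9244%
Turkey: (1 + 0.0795)/(1 + 0.0610) − 1 = 1.7436%
Differential = -7.9244% − 1.7436% = -9.6681% → -967 basis points.

-967 basis points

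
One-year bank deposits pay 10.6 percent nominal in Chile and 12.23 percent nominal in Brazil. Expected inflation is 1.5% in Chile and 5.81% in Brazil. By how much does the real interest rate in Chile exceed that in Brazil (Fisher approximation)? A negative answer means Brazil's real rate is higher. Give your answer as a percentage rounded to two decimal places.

2.68%

Chile: 10.6% − 1.5% = 9.100%
Brazil: 12.23% − 5.81% = 6.420%
Differential = 2.680% → 2.68%.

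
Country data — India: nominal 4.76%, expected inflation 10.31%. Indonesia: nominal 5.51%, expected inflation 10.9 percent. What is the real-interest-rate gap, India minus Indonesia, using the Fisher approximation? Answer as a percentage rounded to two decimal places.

India: 4.76% − 10.31% = -5.550%
Indonesia: 5.51% − 10.9% = -5.390%
Differential = -0.160% → -0.16%.

-0.16%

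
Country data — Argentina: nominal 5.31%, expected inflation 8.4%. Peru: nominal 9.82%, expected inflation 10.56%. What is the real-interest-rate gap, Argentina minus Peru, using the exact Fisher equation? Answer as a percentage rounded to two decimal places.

-2.18%

Argentina: (1 + 0.0531)/(1 + 0.0840) − 1 = -2.8506%
Peru: (1 + 0.0982)/(1 + 0.1056) − 1 = -0.6693%
Differential = -2.8506% − (-0.6693%) = -2.1812% → -2.18%.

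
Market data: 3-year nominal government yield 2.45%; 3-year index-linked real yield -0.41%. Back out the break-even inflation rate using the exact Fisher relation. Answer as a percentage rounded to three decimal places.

2.872%

(1 + π) = (1 + i)/(1 + r) = 1.02450 / 0.99590 = 1.028718
Break-even inflation = 1.028718 − 1 → 2.872%.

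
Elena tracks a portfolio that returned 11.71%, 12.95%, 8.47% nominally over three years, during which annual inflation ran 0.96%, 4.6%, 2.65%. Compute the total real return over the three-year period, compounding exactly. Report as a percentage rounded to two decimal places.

Compound the nominal returns: 1.1171 × 1.1295 × 1.0847 = 1.368636.
Compound inflation: 1.0096 × 1.0460 × 1.0265 = 1.084027.
Deflate: 1.368636 / 1.084027 = 1.262548.
Total real return = 1.262548 − 1 → 26.25%.

26.25%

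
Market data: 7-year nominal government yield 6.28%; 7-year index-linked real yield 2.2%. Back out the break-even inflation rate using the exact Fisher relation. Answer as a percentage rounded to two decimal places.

(1 + π) = (1 + i)/(1 + r) = 1.06280 / 1.02200 = 1.039922
Break-even inflation = 1.039922 − 1 → 3.99%.

3.99%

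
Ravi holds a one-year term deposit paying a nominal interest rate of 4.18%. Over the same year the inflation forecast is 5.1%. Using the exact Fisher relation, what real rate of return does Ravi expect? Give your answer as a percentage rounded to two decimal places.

By the Fisher relation, 1 + r = (1 + i)/(1 + π).
1 + r = 1.04180 / 1.05100 = 0.991246
r = 0.991246 − 1 = -0.8754%, i.e. -0.88%.

-0.88%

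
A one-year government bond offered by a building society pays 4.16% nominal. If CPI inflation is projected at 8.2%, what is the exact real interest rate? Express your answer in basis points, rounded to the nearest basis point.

By the Fisher identity, 1 + r = (1 + i)/(1 + π).
1 + r = 1.04160 / 1.08200 = 0.962662
r = 0.962662 − 1 = -3.7338%, i.e. -373 basis points.

-373 basis points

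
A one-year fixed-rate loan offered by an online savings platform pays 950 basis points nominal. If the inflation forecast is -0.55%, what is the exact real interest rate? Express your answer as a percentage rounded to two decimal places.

10.11%

By the Fisher identity, 1 + r = (1 + i)/(1 + π).
1 + r = 1.09500 / 0.99450 = 1.101056
r = 1.101056 − 1 = 10.1056%, i.e. 10.11%.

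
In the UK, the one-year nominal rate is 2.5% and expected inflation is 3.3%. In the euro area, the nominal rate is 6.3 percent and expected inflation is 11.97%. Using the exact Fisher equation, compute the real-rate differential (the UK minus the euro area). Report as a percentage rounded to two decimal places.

4.29%

The UK: (1 + 0.0250)/(1 + 0.0330) − 1 = -0.7744%
The euro area: (1 + 0.0630)/(1 + 0.1197) − 1 = -5.0639%
Differential = -0.7744% − (-5.0639%) = 4.2894% → 4.29%.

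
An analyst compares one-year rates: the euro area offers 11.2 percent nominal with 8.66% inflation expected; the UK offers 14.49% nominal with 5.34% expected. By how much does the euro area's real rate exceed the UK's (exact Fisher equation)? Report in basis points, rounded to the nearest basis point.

The euro area: (1 + 0.1120)/(1 + 0.0866) − 1 = 2.3376%
The UK: (1 + 0.1449)/(1 + 0.0534) − 1 = 8.6862%
Differential = 2.3376% − 8.6862% = -6.3486% → -635 basis points.

-635 basis points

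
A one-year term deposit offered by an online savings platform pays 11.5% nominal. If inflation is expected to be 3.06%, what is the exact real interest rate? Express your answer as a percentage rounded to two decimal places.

1 + r = 1.11500 / 1.03060 = 1.081894
r = 1.081894 − 1 = 8.1894%, i.e. 8.19%.

8.19%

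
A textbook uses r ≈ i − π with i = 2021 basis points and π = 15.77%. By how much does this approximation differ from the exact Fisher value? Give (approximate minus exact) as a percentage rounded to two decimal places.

0.60%

Approximate: r ≈ 20.210% − 15.770% = 4.4400%
Exact: (1 + 0.2021)/(1 + 0.1577) − 1 = 3.8352%
Error = 4.4400% − 3.8352% = 0.6048% → 0.60%.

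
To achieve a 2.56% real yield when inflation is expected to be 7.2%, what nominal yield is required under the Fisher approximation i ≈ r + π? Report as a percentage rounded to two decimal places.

i ≈ r + π = 2.56% + 7.2% = 9.76%.

9.76%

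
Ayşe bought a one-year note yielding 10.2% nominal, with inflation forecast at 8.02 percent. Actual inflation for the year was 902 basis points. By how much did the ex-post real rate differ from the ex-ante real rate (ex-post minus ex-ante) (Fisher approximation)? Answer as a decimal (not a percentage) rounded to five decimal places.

Ex-ante: 10.2% − 8.02% = 2.180%
Ex-post: 10.2% − 9.02% = 1.180%
Difference (ex-post − ex-ante) = -1.0000% → -0.01000.

-0.01000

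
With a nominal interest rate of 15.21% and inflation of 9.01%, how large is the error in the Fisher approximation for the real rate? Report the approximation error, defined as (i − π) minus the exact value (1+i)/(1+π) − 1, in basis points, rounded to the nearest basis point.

Approximate: r ≈ 15.210% − 9.010% = 6.2000%
Exact: (1 + 0.1521)/(1 + 0.0901) − 1 = 5.6876%
Error = 6.2000% − 5.6876% = 0.5124% → 51 basis points.

51 basis points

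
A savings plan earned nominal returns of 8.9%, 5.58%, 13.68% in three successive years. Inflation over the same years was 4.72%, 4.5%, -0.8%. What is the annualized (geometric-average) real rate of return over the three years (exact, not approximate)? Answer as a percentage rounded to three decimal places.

6.385%

Nominal growth factor = 1.0890 × 1.0558 × 1.1368 = 1.30705422
Price-level growth factor = 1.0472 × 1.0450 × 0.9920 = 1.08556941
Real growth factor = 1.30705422 / 1.08556941 = 1.20402639
Annualized real rate = 1.20402639^(1/3) − 1 = 6.3846% → 6.385%.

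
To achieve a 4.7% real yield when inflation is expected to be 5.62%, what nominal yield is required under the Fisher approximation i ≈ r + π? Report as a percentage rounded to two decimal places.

10.32%

i ≈ r + π = 4.7% + 5.62% = 10.32%.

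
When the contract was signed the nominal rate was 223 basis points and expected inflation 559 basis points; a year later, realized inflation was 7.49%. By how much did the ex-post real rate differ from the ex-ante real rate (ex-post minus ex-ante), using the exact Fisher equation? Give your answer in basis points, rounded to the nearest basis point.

-171 basis points

Ex-ante: (1 + 0.0223)/(1 + 0.0559) − 1 = -3.1821%
Ex-post: (1 + 0.0223)/(1 + 0.0749) − 1 = -4.8935%
Difference (ex-post − ex-ante) = -1.7114% → -171 basis points.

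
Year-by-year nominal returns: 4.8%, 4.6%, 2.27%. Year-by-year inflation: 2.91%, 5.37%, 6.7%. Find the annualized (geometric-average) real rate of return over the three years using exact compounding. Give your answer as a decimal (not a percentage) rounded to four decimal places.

Nominal growth factor = 1.0480 × 1.0460 × 1.0227 = 1.12109192
Price-level growth factor = 1.0291 × 1.0537 × 1.0670 = 1.15701497
Real growth factor = 1.12109192 / 1.15701497 = 0.96895196
Annualized real rate = 0.96895196^(1/3) − 1 = -1.0458% → -0.0105.

-0.0105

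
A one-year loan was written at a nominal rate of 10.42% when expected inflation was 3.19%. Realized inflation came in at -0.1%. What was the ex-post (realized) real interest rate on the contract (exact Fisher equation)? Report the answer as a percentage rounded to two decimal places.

10.53%

Ex-post: (1 + 0.1042)/(1 − 0.0010) − 1 = 10.5305%
So the realized real rate is 10.53%.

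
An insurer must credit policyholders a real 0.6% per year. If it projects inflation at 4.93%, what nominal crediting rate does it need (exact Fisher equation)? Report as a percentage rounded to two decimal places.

(1 + i) = (1 + r)(1 + π) = 1.00600 × 1.04930 = 1.0555958
i = 1.0555958 − 1, so the required nominal rate is 5.56%.

5.56%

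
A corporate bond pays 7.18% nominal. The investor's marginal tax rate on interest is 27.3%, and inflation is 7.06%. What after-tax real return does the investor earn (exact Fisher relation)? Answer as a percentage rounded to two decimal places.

After-tax nominal return = 7.18% × (1 − 0.273) = 5.21986%.
1 + r = 1.0521986 / 1.07060 = 0.982812
After-tax real rate = 0.982812 − 1 → -1.72%.

-1.72%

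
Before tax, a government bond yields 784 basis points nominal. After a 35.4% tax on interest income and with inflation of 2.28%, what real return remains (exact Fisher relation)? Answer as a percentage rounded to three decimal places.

After-tax nominal return = 7.84% × (1 − 0.354) = 5.06464%.
1 + r = 1.0506464 / 1.02280 = 1.027226
After-tax real rate = 1.027226 − 1 → 2.723%.

2.723%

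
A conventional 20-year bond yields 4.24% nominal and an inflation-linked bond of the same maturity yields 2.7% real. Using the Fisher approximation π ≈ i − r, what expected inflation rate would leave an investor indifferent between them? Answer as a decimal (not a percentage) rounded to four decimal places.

0.0154

π ≈ i − r = 4.24% − 2.7% → 0.0154.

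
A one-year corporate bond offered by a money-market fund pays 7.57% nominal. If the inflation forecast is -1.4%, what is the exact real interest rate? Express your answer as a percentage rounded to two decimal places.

1 + r = 1.07570 / 0.98600 = 1.090974
r = 1.090974 − 1 = 9.0974%, i.e. 9.10%.

9.10%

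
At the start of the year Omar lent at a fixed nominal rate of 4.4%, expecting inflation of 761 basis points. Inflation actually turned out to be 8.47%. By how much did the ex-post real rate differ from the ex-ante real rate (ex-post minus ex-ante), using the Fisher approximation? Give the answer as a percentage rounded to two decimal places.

-0.86%

Ex-ante: 4.4% − 7.61% = -3.210%
Ex-post: 4.4% − 8.47% = -4.070%
Difference (ex-post − ex-ante) = -0.8600% → -0.86%.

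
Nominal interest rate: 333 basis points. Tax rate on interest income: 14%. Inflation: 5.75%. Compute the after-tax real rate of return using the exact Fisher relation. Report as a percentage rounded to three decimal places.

After-tax nominal return = 3.33% × (1 − 0.14) = 2.8638%.
1 + r = 1.028638 / 1.05750 = 0.972707
After-tax real rate = 0.972707 − 1 → -2.729%.

-2.729%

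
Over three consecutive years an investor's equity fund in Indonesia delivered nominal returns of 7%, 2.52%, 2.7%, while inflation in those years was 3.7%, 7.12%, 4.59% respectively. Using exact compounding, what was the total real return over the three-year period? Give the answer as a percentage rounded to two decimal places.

-3.03%

Compound the nominal returns: 1.0700 × 1.0252 × 1.0270 = 1.126582.
Compound inflation: 1.0370 × 1.0712 × 1.0459 = 1.161822.
Deflate: 1.126582 / 1.161822 = 0.969669.
Total real return = 0.969669 − 1 → -3.03%.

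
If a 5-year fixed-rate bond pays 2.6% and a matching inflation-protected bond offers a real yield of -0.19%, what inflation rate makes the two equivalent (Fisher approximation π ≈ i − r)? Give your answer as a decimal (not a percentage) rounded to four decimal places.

π ≈ i − r = 2.6% − (-0.19%) → 0.0279.

0.0279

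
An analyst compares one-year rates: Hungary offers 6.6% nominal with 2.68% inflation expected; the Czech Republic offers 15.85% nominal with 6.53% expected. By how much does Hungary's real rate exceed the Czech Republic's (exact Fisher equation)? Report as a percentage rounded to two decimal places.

-4.93%

Hungary: (1 + 0.0660)/(1 + 0.0268) − 1 = 3.8177%
The Czech Republic: (1 + 0.1585)/(1 + 0.0653) − 1 = 8.7487%
Differential = 3.8177% − 8.7487% = -4.9310% → -4.93%.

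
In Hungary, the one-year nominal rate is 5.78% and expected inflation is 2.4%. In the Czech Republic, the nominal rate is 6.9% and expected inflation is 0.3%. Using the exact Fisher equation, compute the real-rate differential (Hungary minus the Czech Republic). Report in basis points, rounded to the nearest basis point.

Hungary: (1 + 0.0578)/(1 + 0.0240) − 1 = 3.3008%
The Czech Republic: (1 + 0.0690)/(1 + 0.0030) − 1 = 6.5803%
Differential = 3.3008% − 6.5803% = -3.2795% → -328 basis points.

-328 basis points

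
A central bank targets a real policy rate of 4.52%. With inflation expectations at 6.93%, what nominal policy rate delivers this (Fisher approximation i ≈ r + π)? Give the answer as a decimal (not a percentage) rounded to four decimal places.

0.1145

i ≈ r + π = 4.52% + 6.93% = 0.1145.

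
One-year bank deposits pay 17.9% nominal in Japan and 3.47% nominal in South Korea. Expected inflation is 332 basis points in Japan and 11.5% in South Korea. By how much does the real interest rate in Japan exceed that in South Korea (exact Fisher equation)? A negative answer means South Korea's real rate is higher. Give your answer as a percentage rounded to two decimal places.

Japan: (1 + 0.1790)/(1 + 0.0332) − 1 = 14.1115%
South Korea: (1 + 0.0347)/(1 + 0.1150) − 1 = -7.2018%
Differential = 14.1115% − (-7.2018%) = 21.3133% → 21.31%.

21.31%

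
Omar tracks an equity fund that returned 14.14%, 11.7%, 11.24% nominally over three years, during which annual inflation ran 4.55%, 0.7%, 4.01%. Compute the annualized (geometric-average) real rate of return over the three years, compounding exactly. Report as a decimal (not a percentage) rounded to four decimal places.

Compound the nominal returns: 1.1414 × 1.1170 × 1.1124 = 1.41824748.
Compound inflation: 1.0455 × 1.0070 × 1.0401 = 1.09503652.
Deflate: 1.41824748 / 1.09503652 = 1.29515998.
Annualized real rate = 1.29515998^(1/3) − 1 = 9.0037% → 0.0900.

0.0900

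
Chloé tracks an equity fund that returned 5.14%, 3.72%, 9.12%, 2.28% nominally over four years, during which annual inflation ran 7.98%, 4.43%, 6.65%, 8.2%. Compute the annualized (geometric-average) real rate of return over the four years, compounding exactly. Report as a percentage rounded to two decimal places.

Compound the nominal returns: 1.0514 × 1.0372 × 1.0912 × 1.0228 = 1.21709802.
Compound inflation: 1.0798 × 1.0443 × 1.0665 × 1.0820 = 1.30123795.
Deflate: 1.21709802 / 1.30123795 = 0.93533855.
Annualized real rate = 0.93533855^(1/4) − 1 = -1.6573% → -1.66%.

-1.66%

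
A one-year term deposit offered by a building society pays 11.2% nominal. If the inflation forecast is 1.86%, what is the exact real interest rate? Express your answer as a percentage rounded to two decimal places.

9.17%

1 + r = 1.11200 / 1.01860 = 1.091694
r = 1.091694 − 1 = 9.1694%, i.e. 9.17%.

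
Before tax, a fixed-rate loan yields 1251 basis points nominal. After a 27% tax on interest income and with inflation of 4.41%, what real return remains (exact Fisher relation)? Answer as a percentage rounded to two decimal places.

4.52%

After-tax nominal return = 12.51% × (1 − 0.27) = 9.1323%.
1 + r = 1.091323 / 1.04410 = 1.045228
After-tax real rate = 1.045228 − 1 → 4.52%.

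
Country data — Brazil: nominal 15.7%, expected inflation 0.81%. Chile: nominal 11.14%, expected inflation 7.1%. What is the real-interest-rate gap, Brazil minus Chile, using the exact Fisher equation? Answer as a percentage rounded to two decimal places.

Brazil: (1 + 0.1570)/(1 + 0.0081) − 1 = 14.7704%
Chile: (1 + 0.1114)/(1 + 0.0710) − 1 = 3.7722%
Differential = 14.7704% − 3.7722% = 10.9982% → 11.00%.

11.00%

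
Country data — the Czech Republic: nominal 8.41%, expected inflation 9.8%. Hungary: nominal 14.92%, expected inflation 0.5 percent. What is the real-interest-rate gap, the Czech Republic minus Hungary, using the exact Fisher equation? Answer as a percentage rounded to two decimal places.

-15.61%

The Czech Republic: (1 + 0.0841)/(1 + 0.0980) − 1 = -1.2659%
Hungary: (1 + 0.1492)/(1 + 0.0050) − 1 = 14.3483%
Differential = -1.2659% − 14.3483% = -15.6142% → -15.61%.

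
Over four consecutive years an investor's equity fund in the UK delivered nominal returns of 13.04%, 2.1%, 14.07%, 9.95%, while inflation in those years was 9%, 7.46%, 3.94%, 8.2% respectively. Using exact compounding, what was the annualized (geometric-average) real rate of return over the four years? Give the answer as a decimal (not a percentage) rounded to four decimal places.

0.0238

Nominal growth factor = 1.1304 × 1.0210 × 1.1407 × 1.0995 = 1.44751998
Price-level growth factor = 1.0900 × 1.0746 × 1.0394 × 1.0820 = 1.31729580
Real growth factor = 1.44751998 / 1.31729580 = 1.09885720
Annualized real rate = 1.09885720^(1/4) − 1 = 2.3848% → 0.0238.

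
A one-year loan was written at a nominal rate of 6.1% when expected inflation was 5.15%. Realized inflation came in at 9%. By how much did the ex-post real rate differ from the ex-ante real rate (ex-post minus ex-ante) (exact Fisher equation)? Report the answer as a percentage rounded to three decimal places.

Ex-ante: (1 + 0.0610)/(1 + 0.0515) − 1 = 0.9035%
Ex-post: (1 + 0.0610)/(1 + 0.0900) − 1 = -2.6606%
Difference (ex-post − ex-ante) = -3.5640% → -3.564%.

-3.564%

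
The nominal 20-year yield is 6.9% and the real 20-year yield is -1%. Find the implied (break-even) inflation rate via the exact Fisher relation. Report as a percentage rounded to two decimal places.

7.98%

(1 + π) = (1 + i)/(1 + r) = 1.06900 / 0.99000 = 1.079798
Break-even inflation = 1.079798 − 1 → 7.98%.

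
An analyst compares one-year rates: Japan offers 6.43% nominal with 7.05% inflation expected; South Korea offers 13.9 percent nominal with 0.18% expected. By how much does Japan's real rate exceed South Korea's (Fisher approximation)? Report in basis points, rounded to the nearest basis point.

-1434 basis points

Japan: 6.43% − 7.05% = -0.620%
South Korea: 13.9% − 0.18% = 13.720%
Differential = -14.340% → -1434 basis points.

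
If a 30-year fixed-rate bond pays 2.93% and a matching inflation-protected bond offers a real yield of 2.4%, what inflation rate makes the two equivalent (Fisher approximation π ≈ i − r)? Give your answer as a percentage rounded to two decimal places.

π ≈ i − r = 2.93% − 2.4% → 0.53%.

0.53%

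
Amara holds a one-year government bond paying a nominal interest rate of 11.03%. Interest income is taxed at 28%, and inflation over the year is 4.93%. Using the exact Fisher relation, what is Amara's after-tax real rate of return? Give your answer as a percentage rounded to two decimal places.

2.87%

After-tax nominal return = 11.03% × (1 − 0.28) = 7.9416%.
1 + r = 1.079416 / 1.04930 = 1.028701
After-tax real rate = 1.028701 − 1 → 2.87%.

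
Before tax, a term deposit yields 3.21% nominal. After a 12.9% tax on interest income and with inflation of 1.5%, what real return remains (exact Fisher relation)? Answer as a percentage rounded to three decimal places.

After-tax nominal return = 3.21% × (1 − 0.129) = 2.79591%.
1 + r = 1.0279591 / 1.01500 = 1.012768
After-tax real rate = 1.012768 − 1 → 1.277%.

1.277%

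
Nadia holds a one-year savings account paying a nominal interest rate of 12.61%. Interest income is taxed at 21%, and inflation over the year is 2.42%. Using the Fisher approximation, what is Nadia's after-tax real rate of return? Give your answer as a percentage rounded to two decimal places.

After-tax nominal return = 12.61% × (1 − 0.21) = 9.9619%.
r ≈ 9.9619% − 2.42% → 7.54%.

7.54%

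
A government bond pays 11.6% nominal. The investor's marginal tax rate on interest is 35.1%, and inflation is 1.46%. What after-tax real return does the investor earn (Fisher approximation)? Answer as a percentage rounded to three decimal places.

After-tax nominal return = 11.6% × (1 − 0.351) = 7.5284%.
r ≈ 7.5284% − 1.46% → 6.068%.

6.068%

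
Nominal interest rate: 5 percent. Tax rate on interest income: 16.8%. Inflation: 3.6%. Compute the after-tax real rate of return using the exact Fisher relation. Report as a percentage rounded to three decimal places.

After-tax nominal return = 5% × (1 − 0.168) = 4.1600%.
1 + r = 1.04160 / 1.03600 = 1.0054054
After-tax real rate = 1.0054054 − 1 → 0.541%.

0.541%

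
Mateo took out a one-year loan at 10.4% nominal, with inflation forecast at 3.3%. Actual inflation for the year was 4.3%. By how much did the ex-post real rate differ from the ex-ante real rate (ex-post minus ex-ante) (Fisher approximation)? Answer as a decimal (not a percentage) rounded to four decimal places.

Ex-ante: 10.4% − 3.3% = 7.100%
Ex-post: 10.4% − 4.3% = 6.100%
Difference (ex-post − ex-ante) = -1.0000% → -0.0100.

-0.0100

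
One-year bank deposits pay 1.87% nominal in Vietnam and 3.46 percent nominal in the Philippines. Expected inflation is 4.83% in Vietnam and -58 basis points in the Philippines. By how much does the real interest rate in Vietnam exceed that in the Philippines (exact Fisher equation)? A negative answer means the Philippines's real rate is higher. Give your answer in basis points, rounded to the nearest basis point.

Vietnam: (1 + 0.0187)/(1 + 0.0483) − 1 = -2.8236%
The Philippines: (1 + 0.0346)/(1 − 0.0058) − 1 = 4.0636%
Differential = -2.8236% − 4.0636% = -6.8872% → -689 basis points.

-689 basis points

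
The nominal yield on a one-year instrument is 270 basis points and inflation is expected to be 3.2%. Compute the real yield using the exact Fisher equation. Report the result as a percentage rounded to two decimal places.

-0.48%

By the Fisher identity, 1 + r = (1 + i)/(1 + π).
1 + r = 1.02700 / 1.03200 = 0.995155
r = 0.995155 − 1 = -0.4845%, i.e. -0.48%.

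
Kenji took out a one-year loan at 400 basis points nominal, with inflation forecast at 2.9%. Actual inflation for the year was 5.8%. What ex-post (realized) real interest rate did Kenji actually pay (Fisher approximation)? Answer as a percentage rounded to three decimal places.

-1.800%

Ex-post: 4% − 5.8% = -1.800%
So the realized real rate is -1.800%.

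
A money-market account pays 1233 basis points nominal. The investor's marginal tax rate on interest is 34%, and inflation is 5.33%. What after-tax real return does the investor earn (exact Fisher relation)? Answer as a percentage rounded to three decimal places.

2.666%

After-tax nominal return = 12.33% × (1 − 0.34) = 8.1378%.
1 + r = 1.081378 / 1.05330 = 1.026657
After-tax real rate = 1.026657 − 1 → 2.666%.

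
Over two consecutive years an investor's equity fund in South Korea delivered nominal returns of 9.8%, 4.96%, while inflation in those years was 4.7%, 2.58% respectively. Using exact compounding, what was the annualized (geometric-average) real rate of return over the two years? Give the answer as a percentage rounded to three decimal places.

Nominal growth factor = 1.0980 × 1.0496 = 1.15246080
Price-level growth factor = 1.0470 × 1.0258 = 1.07401260
Real growth factor = 1.15246080 / 1.07401260 = 1.07304216
Annualized real rate = 1.07304216^(1/2) − 1 = 3.5877% → 3.588%.

3.588%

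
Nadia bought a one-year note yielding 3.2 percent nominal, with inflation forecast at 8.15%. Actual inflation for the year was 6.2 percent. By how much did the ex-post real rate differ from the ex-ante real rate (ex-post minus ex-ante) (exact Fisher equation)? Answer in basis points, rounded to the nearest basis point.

Ex-ante: (1 + 0.0320)/(1 + 0.0815) − 1 = -4.5770%
Ex-post: (1 + 0.0320)/(1 + 0.0620) − 1 = -2.8249%
Difference (ex-post − ex-ante) = 1.7521% → 175 basis points.

175 basis points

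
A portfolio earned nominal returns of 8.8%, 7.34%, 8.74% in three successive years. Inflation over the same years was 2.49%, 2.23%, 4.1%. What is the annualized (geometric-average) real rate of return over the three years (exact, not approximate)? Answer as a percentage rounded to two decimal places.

Compound the nominal returns: 1.0880 × 1.0734 × 1.0874 = 1.26993009.
Compound inflation: 1.0249 × 1.0223 × 1.0410 = 1.09071324.
Deflate: 1.26993009 / 1.09071324 = 1.16431162.
Annualized real rate = 1.16431162^(1/3) − 1 = 5.2018% → 5.20%.

5.20%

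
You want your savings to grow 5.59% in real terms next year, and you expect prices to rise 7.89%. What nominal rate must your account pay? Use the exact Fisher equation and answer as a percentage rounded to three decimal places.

(1 + i) = (1 + r)(1 + π) = 1.05590 × 1.07890 = 1.13921051
i = 1.13921051 − 1, so the required nominal rate is 13.921%.

13.921%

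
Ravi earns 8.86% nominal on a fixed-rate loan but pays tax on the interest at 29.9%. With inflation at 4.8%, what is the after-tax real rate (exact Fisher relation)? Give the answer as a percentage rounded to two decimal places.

1.35%

After-tax nominal return = 8.86% × (1 − 0.299) = 6.21086%.
1 + r = 1.0621086 / 1.04800 = 1.013462
After-tax real rate = 1.013462 − 1 → 1.35%.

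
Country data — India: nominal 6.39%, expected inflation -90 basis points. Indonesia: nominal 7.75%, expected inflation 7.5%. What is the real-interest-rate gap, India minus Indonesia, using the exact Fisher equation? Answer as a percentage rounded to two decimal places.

7.12%

India: (1 + 0.0639)/(1 − 0.0090) − 1 = 7.3562%
Indonesia: (1 + 0.0775)/(1 + 0.0750) − 1 = 0.2326%
Differential = 7.3562% − 0.2326% = 7.1236% → 7.12%.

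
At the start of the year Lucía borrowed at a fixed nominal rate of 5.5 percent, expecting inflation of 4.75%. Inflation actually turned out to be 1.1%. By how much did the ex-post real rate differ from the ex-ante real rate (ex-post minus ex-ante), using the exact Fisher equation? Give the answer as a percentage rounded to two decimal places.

Ex-ante: (1 + 0.0550)/(1 + 0.0475) − 1 = 0.7160%
Ex-post: (1 + 0.0550)/(1 + 0.0110) − 1 = 4.3521%
Difference (ex-post − ex-ante) = 3.6361% → 3.64%.

3.64%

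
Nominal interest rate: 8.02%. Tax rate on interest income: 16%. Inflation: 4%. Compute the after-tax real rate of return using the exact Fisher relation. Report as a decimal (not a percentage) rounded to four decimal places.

0.0263

After-tax nominal return = 8.02% × (1 − 0.16) = 6.7368%.
1 + r = 1.067368 / 1.04000 = 1.026315
After-tax real rate = 1.026315 − 1 → 0.0263.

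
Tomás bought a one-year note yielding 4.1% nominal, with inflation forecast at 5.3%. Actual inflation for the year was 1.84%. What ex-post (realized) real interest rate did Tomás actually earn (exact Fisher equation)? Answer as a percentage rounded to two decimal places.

2.22%

Ex-post: (1 + 0.0410)/(1 + 0.0184) − 1 = 2.2192%
So the realized real rate is 2.22%.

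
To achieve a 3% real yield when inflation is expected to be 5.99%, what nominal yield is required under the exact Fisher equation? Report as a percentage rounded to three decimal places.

9.170%

(1 + i) = (1 + r)(1 + π) = 1.03000 × 1.05990 = 1.091697
i = 1.091697 − 1, so the required nominal rate is 9.170%.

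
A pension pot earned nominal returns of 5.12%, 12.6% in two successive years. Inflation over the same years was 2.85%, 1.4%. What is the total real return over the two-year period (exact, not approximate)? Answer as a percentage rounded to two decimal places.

13.50%

Nominal growth factor = 1.0512 × 1.1260 = 1.183651
Price-level growth factor = 1.0285 × 1.0140 = 1.042899
Real growth factor = 1.183651 / 1.042899 = 1.134962
Total real return = 1.134962 − 1 → 13.50%.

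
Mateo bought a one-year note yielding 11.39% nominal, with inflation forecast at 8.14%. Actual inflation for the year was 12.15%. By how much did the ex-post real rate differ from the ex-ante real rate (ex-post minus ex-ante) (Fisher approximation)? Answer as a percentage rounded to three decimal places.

Ex-ante: 11.39% − 8.14% = 3.250%
Ex-post: 11.39% − 12.15% = -0.760%
Difference (ex-post − ex-ante) = -4.0100% → -4.010%.

-4.010%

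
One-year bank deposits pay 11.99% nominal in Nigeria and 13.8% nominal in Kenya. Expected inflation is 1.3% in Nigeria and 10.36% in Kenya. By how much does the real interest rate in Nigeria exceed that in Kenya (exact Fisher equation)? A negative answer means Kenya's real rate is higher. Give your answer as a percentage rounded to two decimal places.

7.44%

Nigeria: (1 + 0.1199)/(1 + 0.0130) − 1 = 10.5528%
Kenya: (1 + 0.1380)/(1 + 0.1036) − 1 = 3.1171%
Differential = 10.5528% − 3.1171% = 7.4357% → 7.44%.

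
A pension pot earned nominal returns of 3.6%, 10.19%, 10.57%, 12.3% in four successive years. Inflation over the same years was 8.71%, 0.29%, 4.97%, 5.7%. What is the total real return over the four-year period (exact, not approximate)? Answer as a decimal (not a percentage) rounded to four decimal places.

Compound the nominal returns: 1.0360 × 1.1019 × 1.1057 × 1.1230 = 1.417487.
Compound inflation: 1.0871 × 1.0029 × 1.0497 × 1.0570 = 1.209671.
Deflate: 1.417487 / 1.209671 = 1.171795.
Total real return = 1.171795 − 1 → 0.1718.

0.1718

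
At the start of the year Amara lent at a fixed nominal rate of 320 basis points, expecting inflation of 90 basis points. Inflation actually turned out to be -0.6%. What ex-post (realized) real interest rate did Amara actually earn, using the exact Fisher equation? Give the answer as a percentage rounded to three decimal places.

Ex-post: (1 + 0.0320)/(1 − 0.0060) − 1 = 3.8229%
So the realized real rate is 3.823%.

3.823%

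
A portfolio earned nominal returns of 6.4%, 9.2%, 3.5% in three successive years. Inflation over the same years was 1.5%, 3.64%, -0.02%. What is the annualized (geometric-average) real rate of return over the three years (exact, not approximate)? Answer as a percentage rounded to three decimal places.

4.568%

Compound the nominal returns: 1.0640 × 1.0920 × 1.0350 = 1.20255408.
Compound inflation: 1.0150 × 1.0364 × 0.9998 = 1.05173561.
Deflate: 1.20255408 / 1.05173561 = 1.14339960.
Annualized real rate = 1.14339960^(1/3) − 1 = 4.5681% → 4.568%.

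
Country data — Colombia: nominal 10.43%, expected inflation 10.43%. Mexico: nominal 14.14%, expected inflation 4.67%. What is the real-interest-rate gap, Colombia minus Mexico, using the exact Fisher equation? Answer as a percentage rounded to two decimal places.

-9.05%

Colombia: (1 + 0.1043)/(1 + 0.1043) − 1 = 0.0000%
Mexico: (1 + 0.1414)/(1 + 0.0467) − 1 = 9.0475%
Differential = 0.0000% − 9.0475% = -9.0475% → -9.05%.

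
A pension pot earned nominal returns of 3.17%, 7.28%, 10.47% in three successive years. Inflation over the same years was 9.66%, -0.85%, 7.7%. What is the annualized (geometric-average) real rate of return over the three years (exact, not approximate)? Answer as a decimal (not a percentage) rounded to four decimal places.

0.0145

Nominal growth factor = 1.0317 × 1.0728 × 1.1047 = 1.22269053
Price-level growth factor = 1.0966 × 0.9915 × 1.0770 = 1.17099938
Real growth factor = 1.22269053 / 1.17099938 = 1.04414277
Annualized real rate = 1.04414277^(1/3) − 1 = 1.4503% → 0.0145.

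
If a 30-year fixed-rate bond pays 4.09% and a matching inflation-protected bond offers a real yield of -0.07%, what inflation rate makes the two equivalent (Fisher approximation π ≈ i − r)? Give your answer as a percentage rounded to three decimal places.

4.160%

π ≈ i − r = 4.09% − (-0.07%) → 4.160%.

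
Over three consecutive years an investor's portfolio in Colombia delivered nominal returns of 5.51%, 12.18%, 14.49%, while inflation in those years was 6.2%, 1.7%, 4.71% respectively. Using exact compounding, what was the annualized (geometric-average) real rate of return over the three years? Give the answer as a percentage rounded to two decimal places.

Compound the nominal returns: 1.0551 × 1.1218 × 1.1449 = 1.35511644.
Compound inflation: 1.0620 × 1.0170 × 1.0471 = 1.13092454.
Deflate: 1.35511644 / 1.13092454 = 1.19823771.
Annualized real rate = 1.19823771^(1/3) − 1 = 6.2138% → 6.21%.

6.21%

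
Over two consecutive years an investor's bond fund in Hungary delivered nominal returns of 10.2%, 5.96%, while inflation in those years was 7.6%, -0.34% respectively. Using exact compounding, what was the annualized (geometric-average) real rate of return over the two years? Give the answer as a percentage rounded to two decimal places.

Nominal growth factor = 1.1020 × 1.0596 = 1.16767920
Price-level growth factor = 1.0760 × 0.9966 = 1.07234160
Real growth factor = 1.16767920 / 1.07234160 = 1.08890600
Annualized real rate = 1.08890600^(1/2) − 1 = 4.3507% → 4.35%.

4.35%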